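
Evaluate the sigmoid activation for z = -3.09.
0.04352

sigmoid(-3.09) = 1/(1 + e^(3.09)) = 1/(1 + 21.98) = 0.04352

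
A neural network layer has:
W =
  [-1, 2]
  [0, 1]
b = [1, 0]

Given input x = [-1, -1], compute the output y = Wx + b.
y = [0, -1]

Wx = [-1×-1 + 2×-1, 0×-1 + 1×-1]
   = [-1, -1]
y = Wx + b = [-1 + 1, -1 + 0] = [0, -1]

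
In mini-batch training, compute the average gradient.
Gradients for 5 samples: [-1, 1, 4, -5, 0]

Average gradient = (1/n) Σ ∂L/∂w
Average gradient = -0.2

Average = (1/5)(-1 + 1 + 4 + -5 + 0) = -1/5 = -0.2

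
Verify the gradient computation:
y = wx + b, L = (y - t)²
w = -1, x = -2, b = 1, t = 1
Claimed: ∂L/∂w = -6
Incorrect

y = (-1)(-2) + 1 = 3
∂L/∂y = 2(y - t) = 2(3 - 1) = 4
∂y/∂w = x = -2
∂L/∂w = 4 × -2 = -8

Claimed value: -6
Incorrect: The correct gradient is -8.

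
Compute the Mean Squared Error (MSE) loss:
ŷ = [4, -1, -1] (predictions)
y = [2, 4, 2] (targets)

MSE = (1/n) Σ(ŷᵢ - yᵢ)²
MSE = 12.67

MSE = (1/3)((4-2)² + (-1-4)² + (-1-2)²) = (1/3)(4 + 25 + 9) = 12.67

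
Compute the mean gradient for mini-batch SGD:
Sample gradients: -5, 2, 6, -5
Average gradient = -0.5

Average = (1/4)(-5 + 2 + 6 + -5) = -2/4 = -0.5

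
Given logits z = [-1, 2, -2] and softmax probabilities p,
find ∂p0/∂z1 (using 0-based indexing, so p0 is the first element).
∂p0/∂z1 = -0.04364

p = softmax(z) = [0.04661, 0.9362, 0.01715]
p0 = 0.04661, p1 = 0.9362

∂p0/∂z1 = -p0 × p1 = -0.04661 × 0.9362 = -0.04364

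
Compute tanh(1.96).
0.9611

tanh(1.96) = (e^(1.96) - e^(-1.96))/(e^(1.96) + e^(-1.96)) = 0.9611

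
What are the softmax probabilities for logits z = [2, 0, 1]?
p = [0.6652, 0.09, 0.2447]

exp(z) = [7.389, 1, 2.718]
Sum = 11.11
p = [0.6652, 0.09, 0.2447]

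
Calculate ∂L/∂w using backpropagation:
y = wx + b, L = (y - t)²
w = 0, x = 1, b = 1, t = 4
∂L/∂w = -6

y = wx + b = (0)(1) + 1 = 1
∂L/∂y = 2(y - t) = 2(1 - 4) = -6
∂y/∂w = x = 1
∂L/∂w = ∂L/∂y · ∂y/∂w = -6 × 1 = -6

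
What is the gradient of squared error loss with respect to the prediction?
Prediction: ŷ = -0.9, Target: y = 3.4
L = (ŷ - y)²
∂L/∂ŷ = -8.6

∂L/∂ŷ = 2(ŷ - y) = 2(-0.9 - 3.4) = 2(-4.3) = -8.6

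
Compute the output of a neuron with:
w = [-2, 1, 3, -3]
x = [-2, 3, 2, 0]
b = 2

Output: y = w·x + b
y = 15

y = (-2)(-2) + (1)(3) + (3)(2) + (-3)(0) + 2 = 15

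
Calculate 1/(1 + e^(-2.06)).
0.887

sigmoid(2.06) = 1/(1 + e^(-2.06)) = 1/(1 + 0.1275) = 0.887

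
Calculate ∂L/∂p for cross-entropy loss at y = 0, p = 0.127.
∂L/∂p = 1.145

∂L/∂p = -y/p + (1-y)/(1-p) = 0 + 1/0.873 = 1.145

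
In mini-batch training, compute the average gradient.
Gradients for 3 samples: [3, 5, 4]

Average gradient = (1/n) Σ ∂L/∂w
Average gradient = 4

Average = (1/3)(3 + 5 + 4) = 12/3 = 4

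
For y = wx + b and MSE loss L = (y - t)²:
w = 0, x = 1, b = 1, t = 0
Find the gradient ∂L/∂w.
∂L/∂w = 2

y = wx + b = (0)(1) + 1 = 1
∂L/∂y = 2(y - t) = 2(1 - 0) = 2
∂y/∂w = x = 1
∂L/∂w = ∂L/∂y · ∂y/∂w = 2 × 1 = 2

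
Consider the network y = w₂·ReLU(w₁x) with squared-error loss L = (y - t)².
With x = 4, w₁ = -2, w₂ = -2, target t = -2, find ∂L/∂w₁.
∂L/∂w₁ = 0

Forward pass:
z = w₁x = -2×4 = -8
h = ReLU(-8) = 0
y = w₂h = -2×0 = 0

Backward pass:
∂L/∂y = 2(y - t) = 2(0 - -2) = 4
∂y/∂h = w₂ = -2
∂h/∂z = 0 (ReLU derivative)
∂z/∂w₁ = x = 4

∂L/∂w₁ = 4 × -2 × 0 × 4 = 0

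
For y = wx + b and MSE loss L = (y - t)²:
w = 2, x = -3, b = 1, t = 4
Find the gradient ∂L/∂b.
∂L/∂b = -18

y = wx + b = (2)(-3) + 1 = -5
∂L/∂y = 2(y - t) = 2(-5 - 4) = -18
∂y/∂b = 1
∂L/∂b = ∂L/∂y · ∂y/∂b = -18 × 1 = -18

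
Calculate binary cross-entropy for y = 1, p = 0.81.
L = 0.2107

L = -1·log(0.81) - 0·log(0.19) = -log(0.81) = 0.2107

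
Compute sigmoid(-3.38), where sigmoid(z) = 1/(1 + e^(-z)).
0.03293

sigmoid(-3.38) = 1/(1 + e^(3.38)) = 1/(1 + 29.37) = 0.03293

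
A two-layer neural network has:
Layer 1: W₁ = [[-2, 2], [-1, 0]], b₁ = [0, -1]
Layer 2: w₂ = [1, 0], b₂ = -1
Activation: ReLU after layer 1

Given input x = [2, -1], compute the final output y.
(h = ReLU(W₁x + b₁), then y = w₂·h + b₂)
y = -1

Layer 1 pre-activation: z₁ = [-6, -3]
After ReLU: h = [0, 0]
Layer 2 output: y = 1×0 + 0×0 + -1 = -1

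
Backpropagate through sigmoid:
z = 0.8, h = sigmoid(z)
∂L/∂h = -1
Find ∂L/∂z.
∂L/∂z = -0.2139

σ(0.8) = 0.69
σ'(0.8) = σ(0.8)(1 - σ(0.8)) = 0.69 × 0.31 = 0.2139
∂L/∂z = ∂L/∂h · σ'(z) = -1 × 0.2139 = -0.2139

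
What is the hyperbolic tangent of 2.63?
0.9897

tanh(2.63) = (e^(2.63) - e^(-2.63))/(e^(2.63) + e^(-2.63)) = 0.9897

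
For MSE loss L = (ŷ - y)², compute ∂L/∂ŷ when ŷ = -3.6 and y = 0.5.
∂L/∂ŷ = -8.2

∂L/∂ŷ = 2(ŷ - y) = 2(-3.6 - 0.5) = 2(-4.1) = -8.2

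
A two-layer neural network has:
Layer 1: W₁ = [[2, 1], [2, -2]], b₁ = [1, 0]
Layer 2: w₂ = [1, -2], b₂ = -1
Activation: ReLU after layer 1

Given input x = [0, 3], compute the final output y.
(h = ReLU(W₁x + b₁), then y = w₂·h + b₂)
y = 3

Layer 1 pre-activation: z₁ = [4, -6]
After ReLU: h = [4, 0]
Layer 2 output: y = 1×4 + -2×0 + -1 = 3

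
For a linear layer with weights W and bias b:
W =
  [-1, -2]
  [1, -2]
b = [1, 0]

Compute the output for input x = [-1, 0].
y = [2, -1]

Wx = [-1×-1 + -2×0, 1×-1 + -2×0]
   = [1, -1]
y = Wx + b = [1 + 1, -1 + 0] = [2, -1]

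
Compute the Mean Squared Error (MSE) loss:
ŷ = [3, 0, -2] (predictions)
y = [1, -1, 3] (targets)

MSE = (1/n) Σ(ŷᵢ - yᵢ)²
MSE = 10

MSE = (1/3)((3-1)² + (0--1)² + (-2-3)²) = (1/3)(4 + 1 + 25) = 10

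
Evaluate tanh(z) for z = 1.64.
0.9275

tanh(1.64) = (e^(1.64) - e^(-1.64))/(e^(1.64) + e^(-1.64)) = 0.9275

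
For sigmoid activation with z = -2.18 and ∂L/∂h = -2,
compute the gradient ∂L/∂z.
∂L/∂z = -0.1825

σ(-2.18) = 0.1016
σ'(-2.18) = σ(-2.18)(1 - σ(-2.18)) = 0.1016 × 0.8984 = 0.09125
∂L/∂z = ∂L/∂h · σ'(z) = -2 × 0.09125 = -0.1825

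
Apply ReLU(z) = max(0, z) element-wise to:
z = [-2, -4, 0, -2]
h = [0, 0, 0, 0]

ReLU applied element-wise: max(0,-2)=0, max(0,-4)=0, max(0,0)=0, max(0,-2)=0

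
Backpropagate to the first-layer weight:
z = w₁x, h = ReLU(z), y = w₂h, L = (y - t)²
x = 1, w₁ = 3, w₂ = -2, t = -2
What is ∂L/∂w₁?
∂L/∂w₁ = 16

Forward pass:
z = w₁x = 3×1 = 3
h = ReLU(3) = 3
y = w₂h = -2×3 = -6

Backward pass:
∂L/∂y = 2(y - t) = 2(-6 - -2) = -8
∂y/∂h = w₂ = -2
∂h/∂z = 1 (ReLU derivative)
∂z/∂w₁ = x = 1

∂L/∂w₁ = -8 × -2 × 1 × 1 = 16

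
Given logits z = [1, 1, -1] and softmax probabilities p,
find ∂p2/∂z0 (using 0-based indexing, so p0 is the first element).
∂p2/∂z0 = -0.02968

p = softmax(z) = [0.4683, 0.4683, 0.06338]
p2 = 0.06338, p0 = 0.4683

∂p2/∂z0 = -p2 × p0 = -0.06338 × 0.4683 = -0.02968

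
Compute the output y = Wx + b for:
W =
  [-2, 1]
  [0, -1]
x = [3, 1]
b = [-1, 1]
y = [-6, 0]

Wx = [-2×3 + 1×1, 0×3 + -1×1]
   = [-5, -1]
y = Wx + b = [-5 + -1, -1 + 1] = [-6, 0]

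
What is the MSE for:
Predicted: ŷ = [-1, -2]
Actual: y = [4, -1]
MSE = 13

MSE = (1/2)((-1-4)² + (-2--1)²) = (1/2)(25 + 1) = 13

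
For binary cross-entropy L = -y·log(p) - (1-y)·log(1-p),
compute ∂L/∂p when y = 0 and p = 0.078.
∂L/∂p = 1.085

∂L/∂p = -y/p + (1-y)/(1-p) = 0 + 1/0.922 = 1.085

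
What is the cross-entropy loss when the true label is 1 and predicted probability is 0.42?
L = 0.8675

L = -1·log(0.42) - 0·log(0.58) = -log(0.42) = 0.8675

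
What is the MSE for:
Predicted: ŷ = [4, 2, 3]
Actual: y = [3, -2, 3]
MSE = 5.667

MSE = (1/3)((4-3)² + (2--2)² + (3-3)²) = (1/3)(1 + 16 + 0) = 5.667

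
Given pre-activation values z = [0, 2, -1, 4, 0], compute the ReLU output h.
h = [0, 2, 0, 4, 0]

ReLU applied element-wise: max(0,0)=0, max(0,2)=2, max(0,-1)=0, max(0,4)=4, max(0,0)=0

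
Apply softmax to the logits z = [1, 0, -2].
p = [0.7054, 0.2595, 0.0351]

exp(z) = [2.718, 1, 0.1353]
Sum = 3.854
p = [0.7054, 0.2595, 0.0351]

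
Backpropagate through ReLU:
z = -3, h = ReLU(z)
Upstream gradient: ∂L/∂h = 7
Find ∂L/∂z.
∂L/∂z = 0

h = ReLU(-3) = 0
Since z < 0: ∂h/∂z = 0
∂L/∂z = ∂L/∂h · ∂h/∂z = 7 × 0 = 0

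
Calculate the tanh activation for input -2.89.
-0.9938

tanh(-2.89) = (e^(-2.89) - e^(2.89))/(e^(-2.89) + e^(2.89)) = -0.9938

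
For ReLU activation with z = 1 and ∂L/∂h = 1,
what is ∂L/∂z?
∂L/∂z = 1

h = ReLU(1) = 1
Since z > 0: ∂h/∂z = 1
∂L/∂z = ∂L/∂h · ∂h/∂z = 1 × 1 = 1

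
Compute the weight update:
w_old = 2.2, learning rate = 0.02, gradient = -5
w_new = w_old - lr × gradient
w_new = 2.3

w_new = w - η·∂L/∂w = 2.2 - 0.02×(-5) = 2.2 - (-0.1) = 2.3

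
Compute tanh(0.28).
0.2729

tanh(0.28) = (e^(0.28) - e^(-0.28))/(e^(0.28) + e^(-0.28)) = 0.2729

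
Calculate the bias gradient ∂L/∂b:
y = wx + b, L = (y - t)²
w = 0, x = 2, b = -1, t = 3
∂L/∂b = -8

y = wx + b = (0)(2) + -1 = -1
∂L/∂y = 2(y - t) = 2(-1 - 3) = -8
∂y/∂b = 1
∂L/∂b = ∂L/∂y · ∂y/∂b = -8 × 1 = -8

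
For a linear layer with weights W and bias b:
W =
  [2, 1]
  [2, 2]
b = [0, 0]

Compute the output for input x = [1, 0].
y = [2, 2]

Wx = [2×1 + 1×0, 2×1 + 2×0]
   = [2, 2]
y = Wx + b = [2 + 0, 2 + 0] = [2, 2]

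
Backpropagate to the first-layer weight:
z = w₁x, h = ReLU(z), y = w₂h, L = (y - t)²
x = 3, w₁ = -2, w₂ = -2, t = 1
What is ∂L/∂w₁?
∂L/∂w₁ = 0

Forward pass:
z = w₁x = -2×3 = -6
h = ReLU(-6) = 0
y = w₂h = -2×0 = 0

Backward pass:
∂L/∂y = 2(y - t) = 2(0 - 1) = -2
∂y/∂h = w₂ = -2
∂h/∂z = 0 (ReLU derivative)
∂z/∂w₁ = x = 3

∂L/∂w₁ = -2 × -2 × 0 × 3 = 0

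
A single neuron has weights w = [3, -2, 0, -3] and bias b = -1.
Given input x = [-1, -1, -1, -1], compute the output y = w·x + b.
y = 1

y = (3)(-1) + (-2)(-1) + (0)(-1) + (-3)(-1) + -1 = 1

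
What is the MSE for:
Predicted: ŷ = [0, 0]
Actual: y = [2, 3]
MSE = 6.5

MSE = (1/2)((0-2)² + (0-3)²) = (1/2)(4 + 9) = 6.5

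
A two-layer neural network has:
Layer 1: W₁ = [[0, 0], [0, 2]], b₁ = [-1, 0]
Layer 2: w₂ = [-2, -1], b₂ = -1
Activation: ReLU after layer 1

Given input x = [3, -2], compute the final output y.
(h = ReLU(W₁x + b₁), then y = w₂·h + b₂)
y = -1

Layer 1 pre-activation: z₁ = [-1, -4]
After ReLU: h = [0, 0]
Layer 2 output: y = -2×0 + -1×0 + -1 = -1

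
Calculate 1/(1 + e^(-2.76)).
0.9405

sigmoid(2.76) = 1/(1 + e^(-2.76)) = 1/(1 + 0.06329) = 0.9405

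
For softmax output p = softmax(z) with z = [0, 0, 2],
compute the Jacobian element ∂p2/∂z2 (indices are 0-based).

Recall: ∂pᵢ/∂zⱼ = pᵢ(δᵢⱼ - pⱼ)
∂p2/∂z2 = 0.1676

p = softmax(z) = [0.1065, 0.1065, 0.787]
p2 = 0.787

∂p2/∂z2 = p2(1 - p2) = 0.787 × (1 - 0.787) = 0.1676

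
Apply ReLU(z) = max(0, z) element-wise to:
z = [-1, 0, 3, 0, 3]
h = [0, 0, 3, 0, 3]

ReLU applied element-wise: max(0,-1)=0, max(0,0)=0, max(0,3)=3, max(0,0)=0, max(0,3)=3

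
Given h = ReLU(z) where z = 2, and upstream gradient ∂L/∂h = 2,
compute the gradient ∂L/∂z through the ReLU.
∂L/∂z = 2

h = ReLU(2) = 2
Since z > 0: ∂h/∂z = 1
∂L/∂z = ∂L/∂h · ∂h/∂z = 2 × 1 = 2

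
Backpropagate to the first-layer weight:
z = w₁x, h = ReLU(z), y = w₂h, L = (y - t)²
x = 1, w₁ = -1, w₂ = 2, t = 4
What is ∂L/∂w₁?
∂L/∂w₁ = 0

Forward pass:
z = w₁x = -1×1 = -1
h = ReLU(-1) = 0
y = w₂h = 2×0 = 0

Backward pass:
∂L/∂y = 2(y - t) = 2(0 - 4) = -8
∂y/∂h = w₂ = 2
∂h/∂z = 0 (ReLU derivative)
∂z/∂w₁ = x = 1

∂L/∂w₁ = -8 × 2 × 0 × 1 = 0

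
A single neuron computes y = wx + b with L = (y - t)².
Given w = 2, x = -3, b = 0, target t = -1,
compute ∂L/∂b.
∂L/∂b = -10

y = wx + b = (2)(-3) + 0 = -6
∂L/∂y = 2(y - t) = 2(-6 - -1) = -10
∂y/∂b = 1
∂L/∂b = ∂L/∂y · ∂y/∂b = -10 × 1 = -10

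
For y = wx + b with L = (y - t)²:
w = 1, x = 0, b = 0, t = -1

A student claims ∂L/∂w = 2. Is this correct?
Incorrect

y = (1)(0) + 0 = 0
∂L/∂y = 2(y - t) = 2(0 - -1) = 2
∂y/∂w = x = 0
∂L/∂w = 2 × 0 = 0

Claimed value: 2
Incorrect: The correct gradient is 0.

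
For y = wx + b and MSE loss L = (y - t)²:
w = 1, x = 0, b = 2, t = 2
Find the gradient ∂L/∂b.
∂L/∂b = 0

y = wx + b = (1)(0) + 2 = 2
∂L/∂y = 2(y - t) = 2(2 - 2) = 0
∂y/∂b = 1
∂L/∂b = ∂L/∂y · ∂y/∂b = 0 × 1 = 0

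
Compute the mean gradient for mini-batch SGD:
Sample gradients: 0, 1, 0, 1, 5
Average gradient = 1.4

Average = (1/5)(0 + 1 + 0 + 1 + 5) = 7/5 = 1.4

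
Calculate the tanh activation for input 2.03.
0.9661

tanh(2.03) = (e^(2.03) - e^(-2.03))/(e^(2.03) + e^(-2.03)) = 0.9661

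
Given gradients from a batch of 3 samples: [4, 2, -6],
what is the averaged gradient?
Average gradient = 0

Average = (1/3)(4 + 2 + -6) = 0/3 = 0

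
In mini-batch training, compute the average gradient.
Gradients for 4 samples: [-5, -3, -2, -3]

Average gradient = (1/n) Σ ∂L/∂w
Average gradient = -3.25

Average = (1/4)(-5 + -3 + -2 + -3) = -13/4 = -3.25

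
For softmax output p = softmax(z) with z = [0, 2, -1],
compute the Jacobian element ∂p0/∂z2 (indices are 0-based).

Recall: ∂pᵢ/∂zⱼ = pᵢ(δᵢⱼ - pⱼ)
∂p0/∂z2 = -0.004797

p = softmax(z) = [0.1142, 0.8438, 0.04201]
p0 = 0.1142, p2 = 0.04201

∂p0/∂z2 = -p0 × p2 = -0.1142 × 0.04201 = -0.004797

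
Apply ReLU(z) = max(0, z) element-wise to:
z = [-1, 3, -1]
h = [0, 3, 0]

ReLU applied element-wise: max(0,-1)=0, max(0,3)=3, max(0,-1)=0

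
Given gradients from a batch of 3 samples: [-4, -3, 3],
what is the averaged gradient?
Average gradient = -1.333

Average = (1/3)(-4 + -3 + 3) = -4/3 = -1.333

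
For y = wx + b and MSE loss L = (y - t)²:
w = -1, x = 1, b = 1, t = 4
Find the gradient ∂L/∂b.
∂L/∂b = -8

y = wx + b = (-1)(1) + 1 = 0
∂L/∂y = 2(y - t) = 2(0 - 4) = -8
∂y/∂b = 1
∂L/∂b = ∂L/∂y · ∂y/∂b = -8 × 1 = -8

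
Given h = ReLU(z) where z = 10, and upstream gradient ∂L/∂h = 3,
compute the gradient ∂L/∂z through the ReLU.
∂L/∂z = 3

h = ReLU(10) = 10
Since z > 0: ∂h/∂z = 1
∂L/∂z = ∂L/∂h · ∂h/∂z = 3 × 1 = 3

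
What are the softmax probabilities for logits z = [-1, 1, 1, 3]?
p = [0.0142, 0.105, 0.105, 0.7758]

exp(z) = [0.3679, 2.718, 2.718, 20.09]
Sum = 25.89
p = [0.0142, 0.105, 0.105, 0.7758]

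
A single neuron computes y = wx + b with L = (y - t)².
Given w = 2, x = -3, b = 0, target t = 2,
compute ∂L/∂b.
∂L/∂b = -16

y = wx + b = (2)(-3) + 0 = -6
∂L/∂y = 2(y - t) = 2(-6 - 2) = -16
∂y/∂b = 1
∂L/∂b = ∂L/∂y · ∂y/∂b = -16 × 1 = -16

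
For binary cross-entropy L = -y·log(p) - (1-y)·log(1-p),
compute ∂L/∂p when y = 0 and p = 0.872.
∂L/∂p = 7.812

∂L/∂p = -y/p + (1-y)/(1-p) = 0 + 1/0.128 = 7.812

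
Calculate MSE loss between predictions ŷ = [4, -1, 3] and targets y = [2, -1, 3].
MSE = 1.333

MSE = (1/3)((4-2)² + (-1--1)² + (3-3)²) = (1/3)(4 + 0 + 0) = 1.333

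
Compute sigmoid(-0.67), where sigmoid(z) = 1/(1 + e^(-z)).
0.3385

sigmoid(-0.67) = 1/(1 + e^(0.67)) = 1/(1 + 1.954) = 0.3385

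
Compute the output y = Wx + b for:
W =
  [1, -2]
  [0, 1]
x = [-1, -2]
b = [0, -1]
y = [3, -3]

Wx = [1×-1 + -2×-2, 0×-1 + 1×-2]
   = [3, -2]
y = Wx + b = [3 + 0, -2 + -1] = [3, -3]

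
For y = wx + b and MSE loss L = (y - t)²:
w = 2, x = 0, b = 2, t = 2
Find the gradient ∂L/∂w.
∂L/∂w = 0

y = wx + b = (2)(0) + 2 = 2
∂L/∂y = 2(y - t) = 2(2 - 2) = 0
∂y/∂w = x = 0
∂L/∂w = ∂L/∂y · ∂y/∂w = 0 × 0 = 0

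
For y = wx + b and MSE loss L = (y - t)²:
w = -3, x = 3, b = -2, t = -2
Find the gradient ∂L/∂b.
∂L/∂b = -18

y = wx + b = (-3)(3) + -2 = -11
∂L/∂y = 2(y - t) = 2(-11 - -2) = -18
∂y/∂b = 1
∂L/∂b = ∂L/∂y · ∂y/∂b = -18 × 1 = -18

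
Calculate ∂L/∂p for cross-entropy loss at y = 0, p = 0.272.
∂L/∂p = 1.374

∂L/∂p = -y/p + (1-y)/(1-p) = 0 + 1/0.728 = 1.374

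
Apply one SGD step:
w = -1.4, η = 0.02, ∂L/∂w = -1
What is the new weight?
w_new = -1.38

w_new = w - η·∂L/∂w = -1.4 - 0.02×(-1) = -1.4 - (-0.02) = -1.38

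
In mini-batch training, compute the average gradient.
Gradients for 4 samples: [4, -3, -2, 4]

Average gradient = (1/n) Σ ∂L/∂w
Average gradient = 0.75

Average = (1/4)(4 + -3 + -2 + 4) = 3/4 = 0.75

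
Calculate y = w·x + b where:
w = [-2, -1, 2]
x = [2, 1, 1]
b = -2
y = -5

y = (-2)(2) + (-1)(1) + (2)(1) + -2 = -5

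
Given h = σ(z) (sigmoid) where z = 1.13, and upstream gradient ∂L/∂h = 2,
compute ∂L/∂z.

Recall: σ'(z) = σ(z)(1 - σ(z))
∂L/∂z = 0.3691

σ(1.13) = 0.7558
σ'(1.13) = σ(1.13)(1 - σ(1.13)) = 0.7558 × 0.2442 = 0.1845
∂L/∂z = ∂L/∂h · σ'(z) = 2 × 0.1845 = 0.3691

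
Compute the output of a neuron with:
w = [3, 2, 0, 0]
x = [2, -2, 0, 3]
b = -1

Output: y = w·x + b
y = 1

y = (3)(2) + (2)(-2) + (0)(0) + (0)(3) + -1 = 1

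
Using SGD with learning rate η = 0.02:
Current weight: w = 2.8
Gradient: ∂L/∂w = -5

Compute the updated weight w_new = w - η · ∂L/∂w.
w_new = 2.9

w_new = w - η·∂L/∂w = 2.8 - 0.02×(-5) = 2.8 - (-0.1) = 2.9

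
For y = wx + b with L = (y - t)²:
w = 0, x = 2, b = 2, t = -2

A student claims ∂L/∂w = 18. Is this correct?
Incorrect

y = (0)(2) + 2 = 2
∂L/∂y = 2(y - t) = 2(2 - -2) = 8
∂y/∂w = x = 2
∂L/∂w = 8 × 2 = 16

Claimed value: 18
Incorrect: The correct gradient is 16.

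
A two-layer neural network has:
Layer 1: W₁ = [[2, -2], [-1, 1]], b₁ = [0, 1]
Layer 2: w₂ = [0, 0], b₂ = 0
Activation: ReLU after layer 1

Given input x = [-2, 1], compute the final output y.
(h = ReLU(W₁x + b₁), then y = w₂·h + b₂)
y = 0

Layer 1 pre-activation: z₁ = [-6, 4]
After ReLU: h = [0, 4]
Layer 2 output: y = 0×0 + 0×4 + 0 = 0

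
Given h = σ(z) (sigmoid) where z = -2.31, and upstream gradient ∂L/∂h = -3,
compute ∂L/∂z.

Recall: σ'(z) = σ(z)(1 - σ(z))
∂L/∂z = -0.2464

σ(-2.31) = 0.0903
σ'(-2.31) = σ(-2.31)(1 - σ(-2.31)) = 0.0903 × 0.9097 = 0.08214
∂L/∂z = ∂L/∂h · σ'(z) = -3 × 0.08214 = -0.2464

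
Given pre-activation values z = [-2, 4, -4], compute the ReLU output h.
h = [0, 4, 0]

ReLU applied element-wise: max(0,-2)=0, max(0,4)=4, max(0,-4)=0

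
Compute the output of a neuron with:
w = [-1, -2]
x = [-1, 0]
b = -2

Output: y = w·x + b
y = -1

y = (-1)(-1) + (-2)(0) + -2 = -1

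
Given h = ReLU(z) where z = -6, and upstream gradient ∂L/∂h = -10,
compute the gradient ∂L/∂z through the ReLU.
∂L/∂z = 0

h = ReLU(-6) = 0
Since z < 0: ∂h/∂z = 0
∂L/∂z = ∂L/∂h · ∂h/∂z = -10 × 0 = 0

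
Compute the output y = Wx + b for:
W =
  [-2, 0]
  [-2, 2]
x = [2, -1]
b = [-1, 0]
y = [-5, -6]

Wx = [-2×2 + 0×-1, -2×2 + 2×-1]
   = [-4, -6]
y = Wx + b = [-4 + -1, -6 + 0] = [-5, -6]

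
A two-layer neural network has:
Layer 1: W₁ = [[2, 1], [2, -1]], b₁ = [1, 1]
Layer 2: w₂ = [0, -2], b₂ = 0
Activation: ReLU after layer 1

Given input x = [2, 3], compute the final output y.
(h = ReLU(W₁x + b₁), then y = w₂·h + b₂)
y = -4

Layer 1 pre-activation: z₁ = [8, 2]
After ReLU: h = [8, 2]
Layer 2 output: y = 0×8 + -2×2 + 0 = -4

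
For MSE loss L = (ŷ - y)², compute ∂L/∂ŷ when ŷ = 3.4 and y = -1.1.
∂L/∂ŷ = 9.0

∂L/∂ŷ = 2(ŷ - y) = 2(3.4 - -1.1) = 2(4.5) = 9.0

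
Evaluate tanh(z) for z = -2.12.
-0.9716

tanh(-2.12) = (e^(-2.12) - e^(2.12))/(e^(-2.12) + e^(2.12)) = -0.9716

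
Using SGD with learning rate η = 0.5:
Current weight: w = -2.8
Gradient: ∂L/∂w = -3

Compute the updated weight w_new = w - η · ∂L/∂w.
w_new = -1.3

w_new = w - η·∂L/∂w = -2.8 - 0.5×(-3) = -2.8 - (-1.5) = -1.3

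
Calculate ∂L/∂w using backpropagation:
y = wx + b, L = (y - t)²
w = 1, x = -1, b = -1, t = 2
∂L/∂w = 8

y = wx + b = (1)(-1) + -1 = -2
∂L/∂y = 2(y - t) = 2(-2 - 2) = -8
∂y/∂w = x = -1
∂L/∂w = ∂L/∂y · ∂y/∂w = -8 × -1 = 8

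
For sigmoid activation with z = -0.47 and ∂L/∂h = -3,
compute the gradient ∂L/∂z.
∂L/∂z = -0.7101

σ(-0.47) = 0.3846
σ'(-0.47) = σ(-0.47)(1 - σ(-0.47)) = 0.3846 × 0.6154 = 0.2367
∂L/∂z = ∂L/∂h · σ'(z) = -3 × 0.2367 = -0.7101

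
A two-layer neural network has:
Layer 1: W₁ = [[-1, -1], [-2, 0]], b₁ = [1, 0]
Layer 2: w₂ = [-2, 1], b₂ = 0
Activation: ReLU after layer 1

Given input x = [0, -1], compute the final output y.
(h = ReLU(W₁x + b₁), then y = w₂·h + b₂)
y = -4

Layer 1 pre-activation: z₁ = [2, 0]
After ReLU: h = [2, 0]
Layer 2 output: y = -2×2 + 1×0 + 0 = -4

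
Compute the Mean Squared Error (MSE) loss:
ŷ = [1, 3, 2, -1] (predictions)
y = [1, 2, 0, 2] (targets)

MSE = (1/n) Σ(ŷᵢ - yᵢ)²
MSE = 3.5

MSE = (1/4)((1-1)² + (3-2)² + (2-0)² + (-1-2)²) = (1/4)(0 + 1 + 4 + 9) = 3.5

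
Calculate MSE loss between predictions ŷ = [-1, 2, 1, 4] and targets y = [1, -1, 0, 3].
MSE = 3.75

MSE = (1/4)((-1-1)² + (2--1)² + (1-0)² + (4-3)²) = (1/4)(4 + 9 + 1 + 1) = 3.75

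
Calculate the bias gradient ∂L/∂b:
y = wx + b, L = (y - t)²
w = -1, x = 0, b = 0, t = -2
∂L/∂b = 4

y = wx + b = (-1)(0) + 0 = 0
∂L/∂y = 2(y - t) = 2(0 - -2) = 4
∂y/∂b = 1
∂L/∂b = ∂L/∂y · ∂y/∂b = 4 × 1 = 4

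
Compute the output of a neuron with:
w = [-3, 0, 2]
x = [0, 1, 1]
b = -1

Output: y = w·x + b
y = 1

y = (-3)(0) + (0)(1) + (2)(1) + -1 = 1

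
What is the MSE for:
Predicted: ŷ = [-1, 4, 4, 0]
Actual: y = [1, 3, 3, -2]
MSE = 2.5

MSE = (1/4)((-1-1)² + (4-3)² + (4-3)² + (0--2)²) = (1/4)(4 + 1 + 1 + 4) = 2.5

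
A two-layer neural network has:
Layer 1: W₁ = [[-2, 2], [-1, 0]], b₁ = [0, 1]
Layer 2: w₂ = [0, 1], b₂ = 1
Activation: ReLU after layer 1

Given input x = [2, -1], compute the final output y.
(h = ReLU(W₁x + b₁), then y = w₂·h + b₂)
y = 1

Layer 1 pre-activation: z₁ = [-6, -1]
After ReLU: h = [0, 0]
Layer 2 output: y = 0×0 + 1×0 + 1 = 1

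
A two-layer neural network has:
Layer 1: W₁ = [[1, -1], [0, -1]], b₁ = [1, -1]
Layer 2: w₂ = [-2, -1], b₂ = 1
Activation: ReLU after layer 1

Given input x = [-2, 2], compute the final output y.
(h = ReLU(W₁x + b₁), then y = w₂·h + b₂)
y = 1

Layer 1 pre-activation: z₁ = [-3, -3]
After ReLU: h = [0, 0]
Layer 2 output: y = -2×0 + -1×0 + 1 = 1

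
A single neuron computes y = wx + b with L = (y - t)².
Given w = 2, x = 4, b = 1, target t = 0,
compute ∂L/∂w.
∂L/∂w = 72

y = wx + b = (2)(4) + 1 = 9
∂L/∂y = 2(y - t) = 2(9 - 0) = 18
∂y/∂w = x = 4
∂L/∂w = ∂L/∂y · ∂y/∂w = 18 × 4 = 72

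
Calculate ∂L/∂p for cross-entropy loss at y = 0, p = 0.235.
∂L/∂p = 1.307

∂L/∂p = -y/p + (1-y)/(1-p) = 0 + 1/0.765 = 1.307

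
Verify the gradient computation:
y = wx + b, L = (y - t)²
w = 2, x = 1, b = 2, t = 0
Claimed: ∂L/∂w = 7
Incorrect

y = (2)(1) + 2 = 4
∂L/∂y = 2(y - t) = 2(4 - 0) = 8
∂y/∂w = x = 1
∂L/∂w = 8 × 1 = 8

Claimed value: 7
Incorrect: The correct gradient is 8.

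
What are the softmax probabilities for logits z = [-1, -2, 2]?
p = [0.0466, 0.0171, 0.9362]

exp(z) = [0.3679, 0.1353, 7.389]
Sum = 7.892
p = [0.0466, 0.0171, 0.9362]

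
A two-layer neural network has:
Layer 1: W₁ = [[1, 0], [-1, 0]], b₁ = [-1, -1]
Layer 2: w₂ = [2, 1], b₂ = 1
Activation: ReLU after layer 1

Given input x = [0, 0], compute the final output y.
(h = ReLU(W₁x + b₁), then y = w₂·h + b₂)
y = 1

Layer 1 pre-activation: z₁ = [-1, -1]
After ReLU: h = [0, 0]
Layer 2 output: y = 2×0 + 1×0 + 1 = 1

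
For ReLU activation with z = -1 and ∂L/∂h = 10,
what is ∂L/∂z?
∂L/∂z = 0

h = ReLU(-1) = 0
Since z < 0: ∂h/∂z = 0
∂L/∂z = ∂L/∂h · ∂h/∂z = 10 × 0 = 0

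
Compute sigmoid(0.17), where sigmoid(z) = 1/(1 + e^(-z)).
0.5424

sigmoid(0.17) = 1/(1 + e^(-0.17)) = 1/(1 + 0.8437) = 0.5424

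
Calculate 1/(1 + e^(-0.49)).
0.6201

sigmoid(0.49) = 1/(1 + e^(-0.49)) = 1/(1 + 0.6126) = 0.6201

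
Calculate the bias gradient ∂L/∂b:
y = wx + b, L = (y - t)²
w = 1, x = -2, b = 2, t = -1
∂L/∂b = 2

y = wx + b = (1)(-2) + 2 = 0
∂L/∂y = 2(y - t) = 2(0 - -1) = 2
∂y/∂b = 1
∂L/∂b = ∂L/∂y · ∂y/∂b = 2 × 1 = 2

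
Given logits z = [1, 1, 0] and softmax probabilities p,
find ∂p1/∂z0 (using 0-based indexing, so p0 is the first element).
∂p1/∂z0 = -0.1784

p = softmax(z) = [0.4223, 0.4223, 0.1554]
p1 = 0.4223, p0 = 0.4223

∂p1/∂z0 = -p1 × p0 = -0.4223 × 0.4223 = -0.1784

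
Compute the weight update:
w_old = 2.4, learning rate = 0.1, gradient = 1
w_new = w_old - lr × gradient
w_new = 2.3

w_new = w - η·∂L/∂w = 2.4 - 0.1×(1) = 2.4 - (0.1) = 2.3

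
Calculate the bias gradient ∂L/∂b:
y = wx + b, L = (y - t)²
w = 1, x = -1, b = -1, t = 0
∂L/∂b = -4

y = wx + b = (1)(-1) + -1 = -2
∂L/∂y = 2(y - t) = 2(-2 - 0) = -4
∂y/∂b = 1
∂L/∂b = ∂L/∂y · ∂y/∂b = -4 × 1 = -4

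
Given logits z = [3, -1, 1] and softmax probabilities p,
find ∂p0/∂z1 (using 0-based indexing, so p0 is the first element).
∂p0/∂z1 = -0.01376

p = softmax(z) = [0.8668, 0.01588, 0.1173]
p0 = 0.8668, p1 = 0.01588

∂p0/∂z1 = -p0 × p1 = -0.8668 × 0.01588 = -0.01376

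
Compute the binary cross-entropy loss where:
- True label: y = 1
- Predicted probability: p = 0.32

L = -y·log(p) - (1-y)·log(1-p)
L = 1.139

L = -1·log(0.32) - 0·log(0.68) = -log(0.32) = 1.139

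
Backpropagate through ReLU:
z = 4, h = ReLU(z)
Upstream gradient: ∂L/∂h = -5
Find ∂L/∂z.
∂L/∂z = -5

h = ReLU(4) = 4
Since z > 0: ∂h/∂z = 1
∂L/∂z = ∂L/∂h · ∂h/∂z = -5 × 1 = -5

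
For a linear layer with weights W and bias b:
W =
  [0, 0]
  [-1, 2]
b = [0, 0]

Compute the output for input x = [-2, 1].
y = [0, 4]

Wx = [0×-2 + 0×1, -1×-2 + 2×1]
   = [0, 4]
y = Wx + b = [0 + 0, 4 + 0] = [0, 4]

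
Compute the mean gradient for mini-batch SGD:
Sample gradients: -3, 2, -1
Average gradient = -0.6667

Average = (1/3)(-3 + 2 + -1) = -2/3 = -0.6667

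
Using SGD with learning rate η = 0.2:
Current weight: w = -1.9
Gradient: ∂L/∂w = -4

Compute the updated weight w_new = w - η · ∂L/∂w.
w_new = -1.1

w_new = w - η·∂L/∂w = -1.9 - 0.2×(-4) = -1.9 - (-0.8) = -1.1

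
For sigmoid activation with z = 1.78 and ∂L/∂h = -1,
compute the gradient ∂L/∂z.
∂L/∂z = -0.1235

σ(1.78) = 0.8557
σ'(1.78) = σ(1.78)(1 - σ(1.78)) = 0.8557 × 0.1443 = 0.1235
∂L/∂z = ∂L/∂h · σ'(z) = -1 × 0.1235 = -0.1235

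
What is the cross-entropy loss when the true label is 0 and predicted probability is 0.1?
L = 0.1054

L = -0·log(0.1) - 1·log(0.9) = -log(0.9) = 0.1054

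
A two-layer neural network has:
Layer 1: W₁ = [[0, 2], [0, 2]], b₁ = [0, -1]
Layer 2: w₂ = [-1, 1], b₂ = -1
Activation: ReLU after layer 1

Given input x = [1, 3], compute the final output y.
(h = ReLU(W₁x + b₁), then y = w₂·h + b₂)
y = -2

Layer 1 pre-activation: z₁ = [6, 5]
After ReLU: h = [6, 5]
Layer 2 output: y = -1×6 + 1×5 + -1 = -2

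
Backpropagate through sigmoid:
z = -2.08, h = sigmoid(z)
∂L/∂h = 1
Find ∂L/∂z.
∂L/∂z = 0.09872

σ(-2.08) = 0.1111
σ'(-2.08) = σ(-2.08)(1 - σ(-2.08)) = 0.1111 × 0.8889 = 0.09872
∂L/∂z = ∂L/∂h · σ'(z) = 1 × 0.09872 = 0.09872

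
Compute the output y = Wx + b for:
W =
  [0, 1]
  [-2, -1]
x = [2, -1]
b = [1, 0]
y = [0, -3]

Wx = [0×2 + 1×-1, -2×2 + -1×-1]
   = [-1, -3]
y = Wx + b = [-1 + 1, -3 + 0] = [0, -3]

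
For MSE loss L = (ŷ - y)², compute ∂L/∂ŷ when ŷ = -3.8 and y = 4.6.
∂L/∂ŷ = -16.8

∂L/∂ŷ = 2(ŷ - y) = 2(-3.8 - 4.6) = 2(-8.4) = -16.8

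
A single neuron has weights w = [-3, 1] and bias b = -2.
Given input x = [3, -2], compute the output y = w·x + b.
y = -13

y = (-3)(3) + (1)(-2) + -2 = -13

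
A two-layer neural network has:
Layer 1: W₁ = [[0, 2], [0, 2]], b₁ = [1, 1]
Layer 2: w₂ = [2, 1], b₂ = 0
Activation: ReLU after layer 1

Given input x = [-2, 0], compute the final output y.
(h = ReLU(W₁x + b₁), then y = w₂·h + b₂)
y = 3

Layer 1 pre-activation: z₁ = [1, 1]
After ReLU: h = [1, 1]
Layer 2 output: y = 2×1 + 1×1 + 0 = 3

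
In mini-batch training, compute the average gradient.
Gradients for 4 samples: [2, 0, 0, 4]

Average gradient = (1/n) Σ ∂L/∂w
Average gradient = 1.5

Average = (1/4)(2 + 0 + 0 + 4) = 6/4 = 1.5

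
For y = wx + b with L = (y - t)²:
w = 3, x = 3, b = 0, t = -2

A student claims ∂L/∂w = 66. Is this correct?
Correct

y = (3)(3) + 0 = 9
∂L/∂y = 2(y - t) = 2(9 - -2) = 22
∂y/∂w = x = 3
∂L/∂w = 22 × 3 = 66

Claimed value: 66
Correct: The correct gradient is 66.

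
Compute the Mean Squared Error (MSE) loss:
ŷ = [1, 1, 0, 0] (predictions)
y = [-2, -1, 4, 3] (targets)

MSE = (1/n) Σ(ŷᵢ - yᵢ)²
MSE = 9.5

MSE = (1/4)((1--2)² + (1--1)² + (0-4)² + (0-3)²) = (1/4)(9 + 4 + 16 + 9) = 9.5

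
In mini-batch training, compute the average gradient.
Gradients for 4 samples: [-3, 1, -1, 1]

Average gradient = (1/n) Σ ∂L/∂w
Average gradient = -0.5

Average = (1/4)(-3 + 1 + -1 + 1) = -2/4 = -0.5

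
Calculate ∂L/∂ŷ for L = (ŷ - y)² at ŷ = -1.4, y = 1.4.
∂L/∂ŷ = -5.6

∂L/∂ŷ = 2(ŷ - y) = 2(-1.4 - 1.4) = 2(-2.8) = -5.6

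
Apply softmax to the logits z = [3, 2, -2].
p = [0.7275, 0.2676, 0.0049]

exp(z) = [20.09, 7.389, 0.1353]
Sum = 27.61
p = [0.7275, 0.2676, 0.0049]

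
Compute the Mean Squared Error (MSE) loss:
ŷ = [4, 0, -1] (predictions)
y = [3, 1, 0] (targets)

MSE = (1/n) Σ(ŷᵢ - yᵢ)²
MSE = 1

MSE = (1/3)((4-3)² + (0-1)² + (-1-0)²) = (1/3)(1 + 1 + 1) = 1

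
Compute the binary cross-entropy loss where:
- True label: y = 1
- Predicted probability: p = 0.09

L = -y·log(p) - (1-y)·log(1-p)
L = 2.408

L = -1·log(0.09) - 0·log(0.91) = -log(0.09) = 2.408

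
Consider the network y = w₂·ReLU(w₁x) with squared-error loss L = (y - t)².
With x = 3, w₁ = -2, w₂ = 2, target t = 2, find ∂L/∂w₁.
∂L/∂w₁ = 0

Forward pass:
z = w₁x = -2×3 = -6
h = ReLU(-6) = 0
y = w₂h = 2×0 = 0

Backward pass:
∂L/∂y = 2(y - t) = 2(0 - 2) = -4
∂y/∂h = w₂ = 2
∂h/∂z = 0 (ReLU derivative)
∂z/∂w₁ = x = 3

∂L/∂w₁ = -4 × 2 × 0 × 3 = 0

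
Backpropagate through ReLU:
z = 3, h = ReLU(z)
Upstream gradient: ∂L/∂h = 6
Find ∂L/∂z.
∂L/∂z = 6

h = ReLU(3) = 3
Since z > 0: ∂h/∂z = 1
∂L/∂z = ∂L/∂h · ∂h/∂z = 6 × 1 = 6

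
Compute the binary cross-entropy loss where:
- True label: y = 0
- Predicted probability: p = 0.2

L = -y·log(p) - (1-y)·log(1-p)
L = 0.2231

L = -0·log(0.2) - 1·log(0.8) = -log(0.8) = 0.2231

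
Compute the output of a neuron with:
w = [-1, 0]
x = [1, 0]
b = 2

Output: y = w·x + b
y = 1

y = (-1)(1) + (0)(0) + 2 = 1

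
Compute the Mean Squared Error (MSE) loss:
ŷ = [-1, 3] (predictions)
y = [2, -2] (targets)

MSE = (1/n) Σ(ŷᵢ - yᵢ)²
MSE = 17

MSE = (1/2)((-1-2)² + (3--2)²) = (1/2)(9 + 25) = 17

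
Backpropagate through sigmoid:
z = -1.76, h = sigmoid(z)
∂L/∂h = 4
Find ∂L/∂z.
∂L/∂z = 0.501

σ(-1.76) = 0.1468
σ'(-1.76) = σ(-1.76)(1 - σ(-1.76)) = 0.1468 × 0.8532 = 0.1252
∂L/∂z = ∂L/∂h · σ'(z) = 4 × 0.1252 = 0.501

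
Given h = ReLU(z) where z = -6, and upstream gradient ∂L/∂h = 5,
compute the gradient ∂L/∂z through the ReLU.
∂L/∂z = 0

h = ReLU(-6) = 0
Since z < 0: ∂h/∂z = 0
∂L/∂z = ∂L/∂h · ∂h/∂z = 5 × 0 = 0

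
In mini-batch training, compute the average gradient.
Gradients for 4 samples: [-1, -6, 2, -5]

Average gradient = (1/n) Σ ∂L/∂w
Average gradient = -2.5

Average = (1/4)(-1 + -6 + 2 + -5) = -10/4 = -2.5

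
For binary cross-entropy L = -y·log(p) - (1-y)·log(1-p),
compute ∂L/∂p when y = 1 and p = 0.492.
∂L/∂p = -2.033

∂L/∂p = -y/p + (1-y)/(1-p) = -1/0.492 + 0 = -2.033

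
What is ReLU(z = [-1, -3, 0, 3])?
h = [0, 0, 0, 3]

ReLU applied element-wise: max(0,-1)=0, max(0,-3)=0, max(0,0)=0, max(0,3)=3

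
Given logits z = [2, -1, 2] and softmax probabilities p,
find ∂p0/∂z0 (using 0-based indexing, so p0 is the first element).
∂p0/∂z0 = 0.2499

p = softmax(z) = [0.4879, 0.02429, 0.4879]
p0 = 0.4879

∂p0/∂z0 = p0(1 - p0) = 0.4879 × (1 - 0.4879) = 0.2499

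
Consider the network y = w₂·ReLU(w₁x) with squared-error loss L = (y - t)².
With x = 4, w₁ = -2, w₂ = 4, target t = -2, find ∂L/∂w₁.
∂L/∂w₁ = 0

Forward pass:
z = w₁x = -2×4 = -8
h = ReLU(-8) = 0
y = w₂h = 4×0 = 0

Backward pass:
∂L/∂y = 2(y - t) = 2(0 - -2) = 4
∂y/∂h = w₂ = 4
∂h/∂z = 0 (ReLU derivative)
∂z/∂w₁ = x = 4

∂L/∂w₁ = 4 × 4 × 0 × 4 = 0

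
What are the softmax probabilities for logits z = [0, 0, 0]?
p = [0.3333, 0.3333, 0.3333]

exp(z) = [1, 1, 1]
Sum = 3
p = [0.3333, 0.3333, 0.3333]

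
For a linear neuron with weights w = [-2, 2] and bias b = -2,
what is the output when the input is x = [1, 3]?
y = 2

y = (-2)(1) + (2)(3) + -2 = 2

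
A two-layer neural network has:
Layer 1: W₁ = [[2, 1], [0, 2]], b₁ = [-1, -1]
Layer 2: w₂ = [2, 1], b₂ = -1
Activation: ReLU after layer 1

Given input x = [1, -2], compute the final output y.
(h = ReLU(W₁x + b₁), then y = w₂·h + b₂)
y = -1

Layer 1 pre-activation: z₁ = [-1, -5]
After ReLU: h = [0, 0]
Layer 2 output: y = 2×0 + 1×0 + -1 = -1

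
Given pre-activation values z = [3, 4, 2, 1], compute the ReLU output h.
h = [3, 4, 2, 1]

ReLU applied element-wise: max(0,3)=3, max(0,4)=4, max(0,2)=2, max(0,1)=1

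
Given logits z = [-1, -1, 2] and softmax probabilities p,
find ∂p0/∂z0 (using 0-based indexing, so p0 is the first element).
∂p0/∂z0 = 0.04323

p = softmax(z) = [0.04528, 0.04528, 0.9094]
p0 = 0.04528

∂p0/∂z0 = p0(1 - p0) = 0.04528 × (1 - 0.04528) = 0.04323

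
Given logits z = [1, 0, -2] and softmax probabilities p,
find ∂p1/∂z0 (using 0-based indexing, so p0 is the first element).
∂p1/∂z0 = -0.183

p = softmax(z) = [0.7054, 0.2595, 0.03512]
p1 = 0.2595, p0 = 0.7054

∂p1/∂z0 = -p1 × p0 = -0.2595 × 0.7054 = -0.183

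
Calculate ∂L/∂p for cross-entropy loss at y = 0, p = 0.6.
∂L/∂p = 2.5

∂L/∂p = -y/p + (1-y)/(1-p) = 0 + 1/0.4 = 2.5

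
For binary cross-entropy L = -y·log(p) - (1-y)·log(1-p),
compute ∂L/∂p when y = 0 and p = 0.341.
∂L/∂p = 1.517

∂L/∂p = -y/p + (1-y)/(1-p) = 0 + 1/0.659 = 1.517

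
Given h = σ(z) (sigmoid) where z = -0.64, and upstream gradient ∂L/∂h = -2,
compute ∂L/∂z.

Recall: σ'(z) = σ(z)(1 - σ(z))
∂L/∂z = -0.4521

σ(-0.64) = 0.3452
σ'(-0.64) = σ(-0.64)(1 - σ(-0.64)) = 0.3452 × 0.6548 = 0.2261
∂L/∂z = ∂L/∂h · σ'(z) = -2 × 0.2261 = -0.4521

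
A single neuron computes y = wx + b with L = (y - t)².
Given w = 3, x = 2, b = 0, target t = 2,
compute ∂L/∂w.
∂L/∂w = 16

y = wx + b = (3)(2) + 0 = 6
∂L/∂y = 2(y - t) = 2(6 - 2) = 8
∂y/∂w = x = 2
∂L/∂w = ∂L/∂y · ∂y/∂w = 8 × 2 = 16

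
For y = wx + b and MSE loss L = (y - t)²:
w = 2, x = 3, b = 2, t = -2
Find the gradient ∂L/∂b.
∂L/∂b = 20

y = wx + b = (2)(3) + 2 = 8
∂L/∂y = 2(y - t) = 2(8 - -2) = 20
∂y/∂b = 1
∂L/∂b = ∂L/∂y · ∂y/∂b = 20 × 1 = 20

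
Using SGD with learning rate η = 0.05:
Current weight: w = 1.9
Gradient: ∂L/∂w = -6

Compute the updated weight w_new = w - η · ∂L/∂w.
w_new = 2.2

w_new = w - η·∂L/∂w = 1.9 - 0.05×(-6) = 1.9 - (-0.3) = 2.2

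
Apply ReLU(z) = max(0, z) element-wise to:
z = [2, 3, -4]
h = [2, 3, 0]

ReLU applied element-wise: max(0,2)=2, max(0,3)=3, max(0,-4)=0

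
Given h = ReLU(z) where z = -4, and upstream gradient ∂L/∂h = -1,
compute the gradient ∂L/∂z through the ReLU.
∂L/∂z = 0

h = ReLU(-4) = 0
Since z < 0: ∂h/∂z = 0
∂L/∂z = ∂L/∂h · ∂h/∂z = -1 × 0 = 0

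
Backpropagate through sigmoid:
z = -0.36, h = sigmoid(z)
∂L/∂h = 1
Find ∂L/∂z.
∂L/∂z = 0.2421

σ(-0.36) = 0.411
σ'(-0.36) = σ(-0.36)(1 - σ(-0.36)) = 0.411 × 0.589 = 0.2421
∂L/∂z = ∂L/∂h · σ'(z) = 1 × 0.2421 = 0.2421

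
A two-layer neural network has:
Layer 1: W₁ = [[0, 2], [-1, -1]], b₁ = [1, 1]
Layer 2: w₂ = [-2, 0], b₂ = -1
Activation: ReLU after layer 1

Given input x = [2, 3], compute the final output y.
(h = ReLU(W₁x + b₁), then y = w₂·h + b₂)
y = -15

Layer 1 pre-activation: z₁ = [7, -4]
After ReLU: h = [7, 0]
Layer 2 output: y = -2×7 + 0×0 + -1 = -15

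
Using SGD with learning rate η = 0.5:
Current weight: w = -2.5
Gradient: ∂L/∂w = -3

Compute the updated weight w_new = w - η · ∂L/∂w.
w_new = -1

w_new = w - η·∂L/∂w = -2.5 - 0.5×(-3) = -2.5 - (-1.5) = -1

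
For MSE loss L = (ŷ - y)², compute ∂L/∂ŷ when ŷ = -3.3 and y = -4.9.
∂L/∂ŷ = 3.2

∂L/∂ŷ = 2(ŷ - y) = 2(-3.3 - -4.9) = 2(1.6) = 3.2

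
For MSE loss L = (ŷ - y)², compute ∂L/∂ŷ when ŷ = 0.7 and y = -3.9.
∂L/∂ŷ = 9.2

∂L/∂ŷ = 2(ŷ - y) = 2(0.7 - -3.9) = 2(4.6) = 9.2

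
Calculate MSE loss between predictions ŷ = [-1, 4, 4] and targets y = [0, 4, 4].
MSE = 0.3333

MSE = (1/3)((-1-0)² + (4-4)² + (4-4)²) = (1/3)(1 + 0 + 0) = 0.3333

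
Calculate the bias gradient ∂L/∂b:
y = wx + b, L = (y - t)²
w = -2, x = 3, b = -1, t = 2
∂L/∂b = -18

y = wx + b = (-2)(3) + -1 = -7
∂L/∂y = 2(y - t) = 2(-7 - 2) = -18
∂y/∂b = 1
∂L/∂b = ∂L/∂y · ∂y/∂b = -18 × 1 = -18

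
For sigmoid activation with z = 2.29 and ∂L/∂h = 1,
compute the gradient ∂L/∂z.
∂L/∂z = 0.0835

σ(2.29) = 0.908
σ'(2.29) = σ(2.29)(1 - σ(2.29)) = 0.908 × 0.09195 = 0.0835
∂L/∂z = ∂L/∂h · σ'(z) = 1 × 0.0835 = 0.0835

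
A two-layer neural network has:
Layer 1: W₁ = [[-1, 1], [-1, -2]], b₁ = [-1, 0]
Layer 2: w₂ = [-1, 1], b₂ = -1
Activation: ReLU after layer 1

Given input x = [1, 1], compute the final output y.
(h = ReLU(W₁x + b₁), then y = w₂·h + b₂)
y = -1

Layer 1 pre-activation: z₁ = [-1, -3]
After ReLU: h = [0, 0]
Layer 2 output: y = -1×0 + 1×0 + -1 = -1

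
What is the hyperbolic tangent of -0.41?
-0.3885

tanh(-0.41) = (e^(-0.41) - e^(0.41))/(e^(-0.41) + e^(0.41)) = -0.3885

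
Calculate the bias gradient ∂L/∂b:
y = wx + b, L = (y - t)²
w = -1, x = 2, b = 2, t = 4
∂L/∂b = -8

y = wx + b = (-1)(2) + 2 = 0
∂L/∂y = 2(y - t) = 2(0 - 4) = -8
∂y/∂b = 1
∂L/∂b = ∂L/∂y · ∂y/∂b = -8 × 1 = -8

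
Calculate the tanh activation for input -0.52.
-0.4777

tanh(-0.52) = (e^(-0.52) - e^(0.52))/(e^(-0.52) + e^(0.52)) = -0.4777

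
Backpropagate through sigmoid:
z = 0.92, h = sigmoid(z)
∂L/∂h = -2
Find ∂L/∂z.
∂L/∂z = -0.4075

σ(0.92) = 0.715
σ'(0.92) = σ(0.92)(1 - σ(0.92)) = 0.715 × 0.285 = 0.2038
∂L/∂z = ∂L/∂h · σ'(z) = -2 × 0.2038 = -0.4075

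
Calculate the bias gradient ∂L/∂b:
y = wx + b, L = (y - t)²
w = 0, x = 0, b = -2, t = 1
∂L/∂b = -6

y = wx + b = (0)(0) + -2 = -2
∂L/∂y = 2(y - t) = 2(-2 - 1) = -6
∂y/∂b = 1
∂L/∂b = ∂L/∂y · ∂y/∂b = -6 × 1 = -6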